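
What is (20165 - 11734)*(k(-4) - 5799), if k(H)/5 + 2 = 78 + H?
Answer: -45856209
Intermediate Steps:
k(H) = 380 + 5*H (k(H) = -10 + 5*(78 + H) = -10 + (390 + 5*H) = 380 + 5*H)
(20165 - 11734)*(k(-4) - 5799) = (20165 - 11734)*((380 + 5*(-4)) - 5799) = 8431*((380 - 20) - 5799) = 8431*(360 - 5799) = 8431*(-5439) = -45856209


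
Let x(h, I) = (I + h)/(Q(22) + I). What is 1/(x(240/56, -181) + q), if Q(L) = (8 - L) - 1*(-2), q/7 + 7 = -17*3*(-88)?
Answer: 1351/42378054 ≈ 3.1880e-5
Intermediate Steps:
q = 31367 (q = -49 + 7*(-17*3*(-88)) = -49 + 7*(-51*(-88)) = -49 + 7*4488 = -49 + 31416 = 31367)
Q(L) = 10 - L (Q(L) = (8 - L) + 2 = 10 - L)
x(h, I) = (I + h)/(-12 + I) (x(h, I) = (I + h)/((10 - 1*22) + I) = (I + h)/((10 - 22) + I) = (I + h)/(-12 + I))
1/(x(240/56, -181) + q) = 1/((-181 + 240/56)/(-12 - 181) + 31367) = 1/((-181 + 240*(1/56))/(-193) + 31367) = 1/(-(-181 + 30/7)/193 + 31367) = 1/(-1/193*(-1237/7) + 31367) = 1/(1237/1351 + 31367) = 1/(42378054/1351) = 1351/42378054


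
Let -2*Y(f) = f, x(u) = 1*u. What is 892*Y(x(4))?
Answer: -1784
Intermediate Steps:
x(u) = u
Y(f) = -f/2
892*Y(x(4)) = 892*(-½*4) = 892*(-2) = -1784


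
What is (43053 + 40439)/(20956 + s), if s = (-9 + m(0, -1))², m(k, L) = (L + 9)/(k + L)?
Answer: 83492/21245 ≈ 3.9300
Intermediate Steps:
m(k, L) = (9 + L)/(L + k)
s = 289 (s = (-9 + (9 - 1)/(-1 + 0))² = (-9 + 8/(-1))² = (-9 - 1*8)² = (-9 - 8)² = (-17)² = 289)
(43053 + 40439)/(20956 + s) = (43053 + 40439)/(20956 + 289) = 83492/21245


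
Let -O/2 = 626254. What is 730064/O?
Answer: -182516/313127 ≈ -0.58288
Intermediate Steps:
O = -1252508 (O = -2*626254 = -1252508)
730064/O = 730064/(-1252508) = 730064*(-1/1252508) = -182516/313127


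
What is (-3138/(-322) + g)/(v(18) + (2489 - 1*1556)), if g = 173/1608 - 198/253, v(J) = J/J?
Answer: 2348197/241801392 ≈ 0.0097113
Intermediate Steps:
v(J) = 1
g = -24965/36984 (g = 173*(1/1608) - 198*1/253 = 173/1608 - 18/23 = -24965/36984 ≈ -0.67502)
(-3138/(-322) + g)/(v(18) + (2489 - 1*1556)) = (-3138/(-322) - 24965/36984)/(1 + (2489 - 1*1556)) = (-3138*(-1/322) - 24965/36984)/(1 + (2489 - 1556)) = (1569/161 - 24965/36984)/(1 + 933) = (2348197/258888)/934 = (2348197/258888)*(1/934) = 2348197/241801392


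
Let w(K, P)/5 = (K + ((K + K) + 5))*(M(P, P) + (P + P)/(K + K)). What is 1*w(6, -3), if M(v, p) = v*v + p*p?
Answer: 4025/2 ≈ 2012.5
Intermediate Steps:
M(v, p) = p² + v² (M(v, p) = v² + p² = p² + v²)
w(K, P) = 5*(5 + 3*K)*(2*P² + P/K) (w(K, P) = 5*((K + ((K + K) + 5))*((P² + P²) + (P + P)/(K + K))) = 5*((K + (2*K + 5))*(2*P² + (2*P)/((2*K)))) = 5*((K + (5 + 2*K))*(2*P² + (2*P)*(1/(2*K)))) = 5*((5 + 3*K)*(2*P² + P/K)) = 5*(5 + 3*K)*(2*P² + P/K))
1*w(6, -3) = 1*(5*(-3)*(5 + 6*(3 + 10*(-3) + 6*6*(-3)))/6) = 1*(5*(-3)*(⅙)*(5 + 6*(3 - 30 - 108))) = 1*(5*(-3)*(⅙)*(5 + 6*(-135))) = 1*(5*(-3)*(⅙)*(5 - 810)) = 1*(5*(-3)*(⅙)*(-805)) = 1*(4025/2) = 4025/2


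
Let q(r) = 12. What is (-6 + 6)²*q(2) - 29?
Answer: -29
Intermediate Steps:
(-6 + 6)²*q(2) - 29 = (-6 + 6)²*12 - 29 = 0²*12 - 29 = 0*12 - 29 = 0 - 29 = -29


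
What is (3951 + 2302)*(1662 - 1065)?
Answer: 3733041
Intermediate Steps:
(3951 + 2302)*(1662 - 1065) = 6253*597 = 3733041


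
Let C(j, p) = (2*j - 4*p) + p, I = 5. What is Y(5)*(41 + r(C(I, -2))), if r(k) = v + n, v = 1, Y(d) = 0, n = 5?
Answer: 0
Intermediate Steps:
C(j, p) = -3*p + 2*j (C(j, p) = (-4*p + 2*j) + p = -3*p + 2*j)
r(k) = 6 (r(k) = 1 + 5 = 6)
Y(5)*(41 + r(C(I, -2))) = 0*(41 + 6) = 0*47 = 0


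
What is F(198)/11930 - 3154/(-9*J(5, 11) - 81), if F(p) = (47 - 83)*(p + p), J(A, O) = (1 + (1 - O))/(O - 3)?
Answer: 146467304/3382155 ≈ 43.306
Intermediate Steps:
J(A, O) = (2 - O)/(-3 + O)
F(p) = -72*p
F(198)/11930 - 3154/(-9*J(5, 11) - 81) = -72*198/11930 - 3154/(-9*(2 - 1*11)/(-3 + 11) - 81) = -14256*1/11930 - 3154/(-9*(2 - 11)/8 - 81) = -7128/5965 - 3154/(-9*(-9)/8 - 81) = -7128/5965 - 3154/(-9*(-9/8) - 81) = -7128/5965 - 3154/(81/8 - 81) = -7128/5965 - 3154/(-567/8) = -7128/5965 - 3154*(-8/567) = -7128/5965 + 25232/567 = 146467304/3382155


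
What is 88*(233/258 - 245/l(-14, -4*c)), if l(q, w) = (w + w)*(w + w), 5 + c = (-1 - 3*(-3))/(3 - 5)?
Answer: 2098547/27864 ≈ 75.314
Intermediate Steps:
c = -9 (c = -5 + (-1 - 3*(-3))/(3 - 5) = -5 + (-1 + 9)/(-2) = -5 + 8*(-1/2) = -5 - 4 = -9)
l(q, w) = 4*w**2 (l(q, w) = (2*w)*(2*w) = 4*w**2)
88*(233/258 - 245/l(-14, -4*c)) = 88*(233/258 - 245/(4*(-4*(-9))**2)) = 88*(233*(1/258) - 245/(4*36**2)) = 88*(233/258 - 245/(4*1296)) = 88*(233/258 - 245/5184) = 88*(190777/222912) = 2098547/27864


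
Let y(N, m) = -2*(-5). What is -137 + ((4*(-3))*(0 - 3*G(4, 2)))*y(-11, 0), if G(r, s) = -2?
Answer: -857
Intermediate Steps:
y(N, m) = 10
-137 + ((4*(-3))*(0 - 3*G(4, 2)))*y(-11, 0) = -137 + ((4*(-3))*(0 - 3*(-2)))*10 = -137 - 12*(0 + 6)*10 = -137 - 12*6*10 = -137 - 72*10 = -137 - 720 = -857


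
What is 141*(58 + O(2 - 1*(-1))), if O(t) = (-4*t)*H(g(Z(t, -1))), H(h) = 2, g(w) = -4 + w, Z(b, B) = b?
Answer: 4794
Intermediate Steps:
O(t) = -8*t (O(t) = -4*t*2 = -8*t)
141*(58 + O(2 - 1*(-1))) = 141*(58 - 8*(2 - 1*(-1))) = 141*(58 - 8*(2 + 1)) = 141*(58 - 8*3) = 141*(58 - 24) = 141*34 = 4794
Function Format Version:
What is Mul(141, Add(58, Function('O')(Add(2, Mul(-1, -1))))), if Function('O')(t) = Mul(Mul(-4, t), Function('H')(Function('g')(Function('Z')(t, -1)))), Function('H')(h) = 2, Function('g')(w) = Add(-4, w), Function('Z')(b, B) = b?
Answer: 4794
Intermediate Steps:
Function('O')(t) = Mul(-8, t) (Function('O')(t) = Mul(Mul(-4, t), 2) = Mul(-8, t))
Mul(141, Add(58, Function('O')(Add(2, Mul(-1, -1))))) = Mul(141, Add(58, Mul(-8, Add(2, Mul(-1, -1))))) = Mul(141, Add(58, Mul(-8, Add(2, 1)))) = Mul(141, Add(58, Mul(-8, 3))) = Mul(141, Add(58, -24)) = Mul(141, 34) = 4794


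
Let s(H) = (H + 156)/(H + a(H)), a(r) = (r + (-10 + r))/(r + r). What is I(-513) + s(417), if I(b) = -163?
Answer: -28172122/174301 ≈ -161.63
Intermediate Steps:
a(r) = (-10 + 2*r)/(2*r) (a(r) = (-10 + 2*r)/((2*r)) = (-10 + 2*r)*(1/(2*r)) = (-10 + 2*r)/(2*r))
s(H) = (156 + H)/(H + (-5 + H)/H) (s(H) = (H + 156)/(H + (-5 + H)/H) = (156 + H)/(H + (-5 + H)/H))
I(-513) + s(417) = -163 + 417*(156 + 417)/(-5 + 417 + 417²) = -163 + 417*573/(-5 + 417 + 173889) = -163 + 417*573/174301 = -163 + 417*(1/174301)*573 = -163 + 238941/174301 = -28172122/174301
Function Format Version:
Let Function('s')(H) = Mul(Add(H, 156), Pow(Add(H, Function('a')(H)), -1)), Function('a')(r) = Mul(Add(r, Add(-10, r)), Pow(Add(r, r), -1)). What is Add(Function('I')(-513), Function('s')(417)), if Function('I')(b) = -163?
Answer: Rational(-28172122, 174301) ≈ -161.63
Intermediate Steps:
Function('a')(r) = Mul(Rational(1, 2), Pow(r, -1), Add(-10, Mul(2, r))) (Function('a')(r) = Mul(Add(-10, Mul(2, r)), Pow(Mul(2, r), -1)) = Mul(Add(-10, Mul(2, r)), Mul(Rational(1, 2), Pow(r, -1))) = Mul(Rational(1, 2), Pow(r, -1), Add(-10, Mul(2, r))))
Function('s')(H) = Mul(Pow(Add(H, Mul(Pow(H, -1), Add(-5, H))), -1), Add(156, H)) (Function('s')(H) = Mul(Add(H, 156), Pow(Add(H, Mul(Pow(H, -1), Add(-5, H))), -1)) = Mul(Add(156, H), Pow(Add(H, Mul(Pow(H, -1), Add(-5, H))), -1)) = Mul(Pow(Add(H, Mul(Pow(H, -1), Add(-5, H))), -1), Add(156, H)))
Add(Function('I')(-513), Function('s')(417)) = Add(-163, Mul(417, Pow(Add(-5, 417, Pow(417, 2)), -1), Add(156, 417))) = Add(-163, Mul(417, Pow(Add(-5, 417, 173889), -1), 573)) = Add(-163, Mul(417, Pow(174301, -1), 573)) = Add(-163, Mul(417, Rational(1, 174301), 573)) = Add(-163, Rational(238941, 174301)) = Rational(-28172122, 174301)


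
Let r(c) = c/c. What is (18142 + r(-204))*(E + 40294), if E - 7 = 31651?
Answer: 1305425136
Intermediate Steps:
r(c) = 1
E = 31658 (E = 7 + 31651 = 31658)
(18142 + r(-204))*(E + 40294) = (18142 + 1)*(31658 + 40294) = 18143*71952 = 1305425136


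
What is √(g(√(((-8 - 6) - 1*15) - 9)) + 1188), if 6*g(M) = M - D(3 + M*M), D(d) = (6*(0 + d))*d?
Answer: √(-1332 + 6*I*√38)/6 ≈ 0.084444 + 6.0834*I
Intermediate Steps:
D(d) = 6*d² (D(d) = (6*d)*d = 6*d²)
g(M) = -(3 + M²)² + M/6 (g(M) = (M - 6*(3 + M*M)²)/6 = (M - 6*(3 + M²)²)/6 = -(3 + M²)² + M/6)
√(g(√(((-8 - 6) - 1*15) - 9)) + 1188) = √((-(3 + (√(((-8 - 6) - 1*15) - 9))²)² + √(((-8 - 6) - 1*15) - 9)/6) + 1188) = √((-(3 + (√((-14 - 15) - 9))²)² + √((-14 - 15) - 9)/6) + 1188) = √((-(3 + (√(-29 - 9))²)² + √(-29 - 9)/6) + 1188) = √((-(3 + (√(-38))²)² + √(-38)/6) + 1188) = √((-(3 + (I*√38)²)² + (I*√38)/6) + 1188) = √((-(3 - 38)² + I*√38/6) + 1188) = √((-1*(-35)² + I*√38/6) + 1188) = √((-1*1225 + I*√38/6) + 1188) = √((-1225 + I*√38/6) + 1188) = √(-37 + I*√38/6)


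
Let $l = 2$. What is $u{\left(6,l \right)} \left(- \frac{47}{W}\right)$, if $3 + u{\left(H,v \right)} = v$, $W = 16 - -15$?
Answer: $\frac{47}{31} \approx 1.5161$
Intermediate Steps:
$W = 31$ ($W = 16 + 15 = 31$)
$u{\left(H,v \right)} = -3 + v$
$u{\left(6,l \right)} \left(- \frac{47}{W}\right) = \left(-3 + 2\right) \left(- \frac{47}{31}\right) = - \frac{-47}{31} = \left(-1\right) \left(- \frac{47}{31}\right) = \frac{47}{31}$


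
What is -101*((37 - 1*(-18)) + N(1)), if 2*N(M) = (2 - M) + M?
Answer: -5656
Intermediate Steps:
N(M) = 1 (N(M) = ((2 - M) + M)/2 = (1/2)*2 = 1)
-101*((37 - 1*(-18)) + N(1)) = -101*((37 - 1*(-18)) + 1) = -101*((37 + 18) + 1) = -101*(55 + 1) = -101*56 = -5656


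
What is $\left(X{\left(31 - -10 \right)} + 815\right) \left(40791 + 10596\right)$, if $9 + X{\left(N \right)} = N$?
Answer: $43524789$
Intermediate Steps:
$X{\left(N \right)} = -9 + N$
$\left(X{\left(31 - -10 \right)} + 815\right) \left(40791 + 10596\right) = \left(\left(-9 + \left(31 - -10\right)\right) + 815\right) \left(40791 + 10596\right) = \left(\left(-9 + \left(31 + 10\right)\right) + 815\right) 51387 = \left(\left(-9 + 41\right) + 815\right) 51387 = \left(32 + 815\right) 51387 = 847 \cdot 51387 = 43524789$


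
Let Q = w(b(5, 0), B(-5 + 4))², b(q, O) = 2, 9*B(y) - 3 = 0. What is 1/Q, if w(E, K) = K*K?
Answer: 81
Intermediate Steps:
B(y) = ⅓ (B(y) = ⅓ + (⅑)*0 = ⅓ + 0 = ⅓)
w(E, K) = K²
Q = 1/81 (Q = ((⅓)²)² = (⅑)² = 1/81 ≈ 0.012346)
1/Q = 1/(1/81) = 81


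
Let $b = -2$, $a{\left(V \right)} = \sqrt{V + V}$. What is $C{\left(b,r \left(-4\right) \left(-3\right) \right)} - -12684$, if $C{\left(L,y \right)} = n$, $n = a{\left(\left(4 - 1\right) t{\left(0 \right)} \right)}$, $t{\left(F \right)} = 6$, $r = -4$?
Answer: $12690$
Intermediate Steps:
$a{\left(V \right)} = \sqrt{2} \sqrt{V}$ ($a{\left(V \right)} = \sqrt{2 V} = \sqrt{2} \sqrt{V}$)
$n = 6$ ($n = \sqrt{2} \sqrt{\left(4 - 1\right) 6} = \sqrt{2} \sqrt{3 \cdot 6} = \sqrt{2} \sqrt{18} = \sqrt{2} \cdot 3 \sqrt{2} = 6$)
$C{\left(L,y \right)} = 6$
$C{\left(b,r \left(-4\right) \left(-3\right) \right)} - -12684 = 6 - -12684 = 6 + 12684 = 12690$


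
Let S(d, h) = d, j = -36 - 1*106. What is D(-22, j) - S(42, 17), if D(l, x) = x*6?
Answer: -894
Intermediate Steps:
j = -142 (j = -36 - 106 = -142)
D(l, x) = 6*x
D(-22, j) - S(42, 17) = 6*(-142) - 1*42 = -852 - 42 = -894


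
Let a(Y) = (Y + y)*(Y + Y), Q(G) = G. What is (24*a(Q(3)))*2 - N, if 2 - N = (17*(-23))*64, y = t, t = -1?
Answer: -24450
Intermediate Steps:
y = -1
a(Y) = 2*Y*(-1 + Y) (a(Y) = (Y - 1)*(Y + Y) = (-1 + Y)*(2*Y) = 2*Y*(-1 + Y))
N = 25026 (N = 2 - 17*(-23)*64 = 2 - (-391)*64 = 2 - 1*(-25024) = 2 + 25024 = 25026)
(24*a(Q(3)))*2 - N = (24*(2*3*(-1 + 3)))*2 - 1*25026 = (24*(2*3*2))*2 - 25026 = (24*12)*2 - 25026 = 288*2 - 25026 = 576 - 25026 = -24450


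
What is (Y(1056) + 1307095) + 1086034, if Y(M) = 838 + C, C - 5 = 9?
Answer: 2393981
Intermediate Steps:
C = 14 (C = 5 + 9 = 14)
Y(M) = 852 (Y(M) = 838 + 14 = 852)
(Y(1056) + 1307095) + 1086034 = (852 + 1307095) + 1086034 = 1307947 + 1086034 = 2393981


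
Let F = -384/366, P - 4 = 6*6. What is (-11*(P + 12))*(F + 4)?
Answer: -102960/61 ≈ -1687.9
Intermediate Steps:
P = 40 (P = 4 + 6*6 = 4 + 36 = 40)
F = -64/61 (F = -384*1/366 = -64/61 ≈ -1.0492)
(-11*(P + 12))*(F + 4) = (-11*(40 + 12))*(-64/61 + 4) = -11*52*(180/61) = -572*180/61 = -102960/61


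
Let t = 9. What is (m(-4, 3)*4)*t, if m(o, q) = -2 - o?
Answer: 72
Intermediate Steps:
(m(-4, 3)*4)*t = ((-2 - 1*(-4))*4)*9 = ((-2 + 4)*4)*9 = (2*4)*9 = 8*9 = 72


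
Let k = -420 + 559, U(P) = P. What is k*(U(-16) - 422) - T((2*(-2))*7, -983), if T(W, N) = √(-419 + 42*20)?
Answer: -60882 - √421 ≈ -60903.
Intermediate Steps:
T(W, N) = √421 (T(W, N) = √(-419 + 840) = √421)
k = 139
k*(U(-16) - 422) - T((2*(-2))*7, -983) = 139*(-16 - 422) - √421 = 139*(-438) - √421 = -60882 - √421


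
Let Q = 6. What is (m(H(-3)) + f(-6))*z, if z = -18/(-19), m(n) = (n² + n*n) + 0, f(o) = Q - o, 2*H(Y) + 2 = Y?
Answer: 441/19 ≈ 23.211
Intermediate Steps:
H(Y) = -1 + Y/2
f(o) = 6 - o
m(n) = 2*n² (m(n) = (n² + n²) + 0 = 2*n² + 0 = 2*n²)
z = 18/19 (z = -18*(-1/19) = 18/19 ≈ 0.94737)
(m(H(-3)) + f(-6))*z = (2*(-1 + (½)*(-3))² + (6 - 1*(-6)))*(18/19) = (2*(-1 - 3/2)² + (6 + 6))*(18/19) = (2*(-5/2)² + 12)*(18/19) = (2*(25/4) + 12)*(18/19) = (25/2 + 12)*(18/19) = (49/2)*(18/19) = 441/19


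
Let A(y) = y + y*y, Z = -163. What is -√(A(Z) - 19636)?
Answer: -√6770 ≈ -82.280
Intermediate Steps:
A(y) = y + y²
-√(A(Z) - 19636) = -√(-163*(1 - 163) - 19636) = -√(-163*(-162) - 19636) = -√(26406 - 19636) = -√6770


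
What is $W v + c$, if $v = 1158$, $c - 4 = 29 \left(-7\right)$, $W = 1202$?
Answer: $1391717$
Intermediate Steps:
$c = -199$ ($c = 4 + 29 \left(-7\right) = 4 - 203 = -199$)
$W v + c = 1202 \cdot 1158 - 199 = 1391916 - 199 = 1391717$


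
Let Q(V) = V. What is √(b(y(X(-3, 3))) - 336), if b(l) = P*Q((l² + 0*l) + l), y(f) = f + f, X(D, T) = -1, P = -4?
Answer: 2*I*√86 ≈ 18.547*I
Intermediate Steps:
y(f) = 2*f
b(l) = -4*l - 4*l² (b(l) = -4*((l² + 0*l) + l) = -4*((l² + 0) + l) = -4*(l² + l) = -4*(l + l²) = -4*l - 4*l²)
√(b(y(X(-3, 3))) - 336) = √(-4*2*(-1)*(1 + 2*(-1)) - 336) = √(-4*(-2)*(1 - 2) - 336) = √(-4*(-2)*(-1) - 336) = √(-8 - 336) = √(-344) = 2*I*√86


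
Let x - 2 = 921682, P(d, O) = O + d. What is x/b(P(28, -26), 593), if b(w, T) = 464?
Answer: 230421/116 ≈ 1986.4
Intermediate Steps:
x = 921684 (x = 2 + 921682 = 921684)
x/b(P(28, -26), 593) = 921684/464 = 921684*(1/464) = 230421/116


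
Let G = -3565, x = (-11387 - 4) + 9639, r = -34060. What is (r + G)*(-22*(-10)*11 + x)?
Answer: -25133500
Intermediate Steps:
x = -1752 (x = -11391 + 9639 = -1752)
(r + G)*(-22*(-10)*11 + x) = (-34060 - 3565)*(-22*(-10)*11 - 1752) = -37625*(220*11 - 1752) = -37625*(2420 - 1752) = -37625*668 = -25133500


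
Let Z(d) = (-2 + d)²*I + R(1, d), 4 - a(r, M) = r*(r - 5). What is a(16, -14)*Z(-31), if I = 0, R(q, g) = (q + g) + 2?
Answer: 4816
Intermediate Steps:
R(q, g) = 2 + g + q (R(q, g) = (g + q) + 2 = 2 + g + q)
a(r, M) = 4 - r*(-5 + r) (a(r, M) = 4 - r*(r - 5) = 4 - r*(-5 + r))
Z(d) = 3 + d (Z(d) = (-2 + d)²*0 + (2 + d + 1) = 0 + (3 + d) = 3 + d)
a(16, -14)*Z(-31) = (4 - 1*16² + 5*16)*(3 - 31) = (4 - 1*256 + 80)*(-28) = (4 - 256 + 80)*(-28) = -172*(-28) = 4816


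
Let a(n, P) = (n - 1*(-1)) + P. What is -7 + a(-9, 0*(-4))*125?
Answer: -1007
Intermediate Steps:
a(n, P) = 1 + P + n (a(n, P) = (n + 1) + P = (1 + n) + P = 1 + P + n)
-7 + a(-9, 0*(-4))*125 = -7 + (1 + 0*(-4) - 9)*125 = -7 + (1 + 0 - 9)*125 = -7 - 8*125 = -7 - 1000 = -1007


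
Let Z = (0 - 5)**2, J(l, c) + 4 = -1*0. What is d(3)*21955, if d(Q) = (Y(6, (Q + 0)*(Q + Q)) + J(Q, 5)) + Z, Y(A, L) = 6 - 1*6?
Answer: 461055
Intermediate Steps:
Y(A, L) = 0 (Y(A, L) = 6 - 6 = 0)
J(l, c) = -4 (J(l, c) = -4 - 1*0 = -4 + 0 = -4)
Z = 25 (Z = (-5)**2 = 25)
d(Q) = 21 (d(Q) = (0 - 4) + 25 = -4 + 25 = 21)
d(3)*21955 = 21*21955 = 461055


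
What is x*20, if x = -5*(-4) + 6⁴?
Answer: 26320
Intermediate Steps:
x = 1316 (x = 20 + 1296 = 1316)
x*20 = 1316*20 = 26320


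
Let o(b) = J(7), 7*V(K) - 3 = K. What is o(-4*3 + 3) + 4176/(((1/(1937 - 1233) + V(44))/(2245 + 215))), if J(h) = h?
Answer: 10125075709/6619 ≈ 1.5297e+6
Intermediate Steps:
V(K) = 3/7 + K/7
o(b) = 7
o(-4*3 + 3) + 4176/(((1/(1937 - 1233) + V(44))/(2245 + 215))) = 7 + 4176/(((1/(1937 - 1233) + (3/7 + (1/7)*44))/(2245 + 215))) = 7 + 4176/(((1/704 + (3/7 + 44/7))/2460)) = 7 + 4176/(((1/704 + 47/7)*(1/2460))) = 7 + 4176/(((33095/4928)*(1/2460))) = 7 + 4176/(6619/2424576) = 7 + 4176*(2424576/6619) = 7 + 10125029376/6619 = 10125075709/6619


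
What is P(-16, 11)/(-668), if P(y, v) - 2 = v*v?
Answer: -123/668 ≈ -0.18413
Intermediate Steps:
P(y, v) = 2 + v² (P(y, v) = 2 + v*v = 2 + v²)
P(-16, 11)/(-668) = (2 + 11²)/(-668) = (2 + 121)*(-1/668) = 123*(-1/668) = -123/668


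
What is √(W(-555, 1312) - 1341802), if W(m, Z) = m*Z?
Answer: I*√2069962 ≈ 1438.7*I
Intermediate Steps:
W(m, Z) = Z*m
√(W(-555, 1312) - 1341802) = √(1312*(-555) - 1341802) = √(-728160 - 1341802) = √(-2069962) = I*√2069962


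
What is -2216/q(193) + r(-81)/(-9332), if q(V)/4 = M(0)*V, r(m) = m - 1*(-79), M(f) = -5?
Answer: 2585929/4502690 ≈ 0.57431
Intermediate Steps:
r(m) = 79 + m (r(m) = m + 79 = 79 + m)
q(V) = -20*V (q(V) = 4*(-5*V) = -20*V)
-2216/q(193) + r(-81)/(-9332) = -2216/((-20*193)) + (79 - 81)/(-9332) = -2216/(-3860) - 2*(-1/9332) = -2216*(-1/3860) + 1/4666 = 554/965 + 1/4666 = 2585929/4502690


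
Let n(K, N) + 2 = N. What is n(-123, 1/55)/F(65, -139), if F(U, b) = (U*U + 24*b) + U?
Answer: -109/52470 ≈ -0.0020774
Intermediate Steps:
n(K, N) = -2 + N
F(U, b) = U + U**2 + 24*b (F(U, b) = (U**2 + 24*b) + U = U + U**2 + 24*b)
n(-123, 1/55)/F(65, -139) = (-2 + 1/55)/(65 + 65**2 + 24*(-139)) = (-2 + 1/55)/(65 + 4225 - 3336) = -109/55/954 = -109/55*1/954 = -109/52470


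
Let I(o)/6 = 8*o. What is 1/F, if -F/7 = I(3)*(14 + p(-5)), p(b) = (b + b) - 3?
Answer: -1/1008 ≈ -0.00099206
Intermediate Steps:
I(o) = 48*o (I(o) = 6*(8*o) = 48*o)
p(b) = -3 + 2*b (p(b) = 2*b - 3 = -3 + 2*b)
F = -1008 (F = -7*48*3*(14 + (-3 + 2*(-5))) = -1008*(14 + (-3 - 10)) = -1008*(14 - 13) = -1008 ≈ -1008.0)
1/F = 1/(-1008) = -1/1008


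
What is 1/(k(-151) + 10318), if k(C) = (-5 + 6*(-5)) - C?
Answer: 1/10434 ≈ 9.5841e-5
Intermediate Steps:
k(C) = -35 - C (k(C) = (-5 - 30) - C = -35 - C)
1/(k(-151) + 10318) = 1/((-35 - 1*(-151)) + 10318) = 1/((-35 + 151) + 10318) = 1/(116 + 10318) = 1/10434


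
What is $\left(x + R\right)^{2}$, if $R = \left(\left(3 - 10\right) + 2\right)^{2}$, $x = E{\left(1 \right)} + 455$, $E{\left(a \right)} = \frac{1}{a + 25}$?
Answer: $\frac{155775361}{676} \approx 2.3044 \cdot 10^{5}$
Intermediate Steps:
$E{\left(a \right)} = \frac{1}{25 + a}$
$x = \frac{11831}{26}$ ($x = \frac{1}{25 + 1} + 455 = \frac{1}{26} + 455 = \frac{11831}{26} \approx 455.04$)
$R = 25$ ($R = \left(\left(3 - 10\right) + 2\right)^{2} = \left(-7 + 2\right)^{2} = \left(-5\right)^{2} = 25$)
$\left(x + R\right)^{2} = \left(\frac{11831}{26} + 25\right)^{2} = \left(\frac{12481}{26}\right)^{2} = \frac{155775361}{676}$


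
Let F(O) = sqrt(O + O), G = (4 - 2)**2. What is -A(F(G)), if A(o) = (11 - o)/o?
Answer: 1 - 11*sqrt(2)/4 ≈ -2.8891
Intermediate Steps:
G = 4 (G = 2**2 = 4)
F(O) = sqrt(2)*sqrt(O) (F(O) = sqrt(2*O) = sqrt(2)*sqrt(O))
A(o) = (11 - o)/o
-A(F(G)) = -(11 - sqrt(2)*sqrt(4))/(sqrt(2)*sqrt(4)) = -(11 - sqrt(2)*2)/(sqrt(2)*2) = -(11 - 2*sqrt(2))/(2*sqrt(2)) = -sqrt(2)/4*(11 - 2*sqrt(2)) = -sqrt(2)*(11 - 2*sqrt(2))/4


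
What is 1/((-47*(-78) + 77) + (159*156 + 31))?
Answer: 1/28578 ≈ 3.4992e-5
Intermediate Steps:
1/((-47*(-78) + 77) + (159*156 + 31)) = 1/((3666 + 77) + (24804 + 31)) = 1/(3743 + 24835) = 1/28578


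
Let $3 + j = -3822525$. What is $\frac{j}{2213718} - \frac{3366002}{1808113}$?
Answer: $- \frac{2393823630850}{667108715689} \approx -3.5884$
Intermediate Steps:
$j = -3822528$ ($j = -3 - 3822525 = -3822528$)
$\frac{j}{2213718} - \frac{3366002}{1808113} = - \frac{3822528}{2213718} - \frac{3366002}{1808113} = \left(-3822528\right) \frac{1}{2213718} - \frac{3366002}{1808113} = - \frac{637088}{368953} - \frac{3366002}{1808113} = - \frac{2393823630850}{667108715689}$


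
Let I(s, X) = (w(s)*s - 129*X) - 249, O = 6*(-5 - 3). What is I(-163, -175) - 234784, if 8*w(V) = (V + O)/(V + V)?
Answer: -3399539/16 ≈ -2.1247e+5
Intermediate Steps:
O = -48 (O = 6*(-8) = -48)
w(V) = (-48 + V)/(16*V) (w(V) = ((V - 48)/(V + V))/8 = ((-48 + V)/((2*V)))/8 = ((-48 + V)*(1/(2*V)))/8 = ((-48 + V)/(2*V))/8 = (-48 + V)/(16*V))
I(s, X) = -252 - 129*X + s/16 (I(s, X) = (((-48 + s)/(16*s))*s - 129*X) - 249 = ((-3 + s/16) - 129*X) - 249 = (-3 - 129*X + s/16) - 249 = -252 - 129*X + s/16)
I(-163, -175) - 234784 = (-252 - 129*(-175) + (1/16)*(-163)) - 234784 = (-252 + 22575 - 163/16) - 234784 = 357005/16 - 234784 = -3399539/16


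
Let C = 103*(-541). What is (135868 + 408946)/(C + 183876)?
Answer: 544814/128153 ≈ 4.2513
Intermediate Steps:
C = -55723
(135868 + 408946)/(C + 183876) = (135868 + 408946)/(-55723 + 183876) = 544814/128153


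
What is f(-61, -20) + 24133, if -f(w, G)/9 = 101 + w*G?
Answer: 12244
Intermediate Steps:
f(w, G) = -909 - 9*G*w (f(w, G) = -9*(101 + w*G) = -9*(101 + G*w) = -909 - 9*G*w)
f(-61, -20) + 24133 = (-909 - 9*(-20)*(-61)) + 24133 = (-909 - 10980) + 24133 = -11889 + 24133 = 12244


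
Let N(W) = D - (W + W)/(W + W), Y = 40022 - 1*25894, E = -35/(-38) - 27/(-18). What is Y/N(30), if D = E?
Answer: 268432/27 ≈ 9941.9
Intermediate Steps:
E = 46/19 (E = -35*(-1/38) - 27*(-1/18) = 35/38 + 3/2 = 46/19 ≈ 2.4211)
D = 46/19 ≈ 2.4211
Y = 14128 (Y = 40022 - 25894 = 14128)
N(W) = 27/19 (N(W) = 46/19 - (W + W)/(W + W) = 46/19 - 2*W/(2*W) = 46/19 - 2*W*1/(2*W) = 46/19 - 1*1 = 46/19 - 1 = 27/19)
Y/N(30) = 14128/(27/19) = 14128*(19/27) = 268432/27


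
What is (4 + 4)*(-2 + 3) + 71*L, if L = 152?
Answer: 10800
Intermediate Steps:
(4 + 4)*(-2 + 3) + 71*L = (4 + 4)*(-2 + 3) + 71*152 = 8*1 + 10792 = 8 + 10792 = 10800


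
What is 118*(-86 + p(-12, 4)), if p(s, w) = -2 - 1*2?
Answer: -10620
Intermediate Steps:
p(s, w) = -4 (p(s, w) = -2 - 2 = -4)
118*(-86 + p(-12, 4)) = 118*(-86 - 4) = 118*(-90) = -10620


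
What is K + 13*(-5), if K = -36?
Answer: -101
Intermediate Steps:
K + 13*(-5) = -36 + 13*(-5) = -36 - 65 = -101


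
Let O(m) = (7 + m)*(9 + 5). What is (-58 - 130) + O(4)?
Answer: -34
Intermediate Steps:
O(m) = 98 + 14*m (O(m) = (7 + m)*14 = 98 + 14*m)
(-58 - 130) + O(4) = (-58 - 130) + (98 + 14*4) = -188 + (98 + 56) = -188 + 154 = -34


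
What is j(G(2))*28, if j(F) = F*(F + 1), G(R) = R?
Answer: 168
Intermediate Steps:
j(F) = F*(1 + F)
j(G(2))*28 = (2*(1 + 2))*28 = (2*3)*28 = 6*28 = 168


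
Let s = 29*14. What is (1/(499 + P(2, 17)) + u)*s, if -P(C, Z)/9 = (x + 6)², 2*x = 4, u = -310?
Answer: -1384518/11 ≈ -1.2587e+5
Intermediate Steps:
x = 2 (x = (½)*4 = 2)
P(C, Z) = -576 (P(C, Z) = -9*(2 + 6)² = -9*8² = -9*64 = -576)
s = 406
(1/(499 + P(2, 17)) + u)*s = (1/(499 - 576) - 310)*406 = (1/(-77) - 310)*406 = (-1/77 - 310)*406 = -23871/77*406 = -1384518/11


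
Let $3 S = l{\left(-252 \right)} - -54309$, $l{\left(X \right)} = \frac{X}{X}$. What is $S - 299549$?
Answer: $- \frac{844337}{3} \approx -2.8145 \cdot 10^{5}$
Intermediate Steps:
$l{\left(X \right)} = 1$
$S = \frac{54310}{3}$ ($S = \frac{1 - -54309}{3} = \frac{1 + 54309}{3} = \frac{1}{3} \cdot 54310 = \frac{54310}{3} \approx 18103.0$)
$S - 299549 = \frac{54310}{3} - 299549 = - \frac{844337}{3}$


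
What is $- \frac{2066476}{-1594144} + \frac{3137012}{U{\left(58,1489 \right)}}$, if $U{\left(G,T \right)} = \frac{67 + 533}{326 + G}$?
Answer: $\frac{20003408346387}{9963400} \approx 2.0077 \cdot 10^{6}$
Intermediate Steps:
$U{\left(G,T \right)} = \frac{600}{326 + G}$
$- \frac{2066476}{-1594144} + \frac{3137012}{U{\left(58,1489 \right)}} = - \frac{2066476}{-1594144} + \frac{3137012}{600 \frac{1}{326 + 58}} = \left(-2066476\right) \left(- \frac{1}{1594144}\right) + \frac{3137012}{600 \cdot \frac{1}{384}} = \frac{516619}{398536} + \frac{3137012}{600 \cdot \frac{1}{384}} = \frac{516619}{398536} + \frac{3137012}{\frac{25}{16}} = \frac{516619}{398536} + 3137012 \cdot \frac{16}{25} = \frac{516619}{398536} + \frac{50192192}{25} = \frac{20003408346387}{9963400}$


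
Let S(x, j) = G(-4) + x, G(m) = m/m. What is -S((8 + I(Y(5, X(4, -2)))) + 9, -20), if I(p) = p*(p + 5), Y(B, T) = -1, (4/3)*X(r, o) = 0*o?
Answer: -14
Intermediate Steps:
X(r, o) = 0 (X(r, o) = 3*(0*o)/4 = (¾)*0 = 0)
G(m) = 1
I(p) = p*(5 + p)
S(x, j) = 1 + x
-S((8 + I(Y(5, X(4, -2)))) + 9, -20) = -(1 + ((8 - (5 - 1)) + 9)) = -(1 + ((8 - 1*4) + 9)) = -(1 + ((8 - 4) + 9)) = -(1 + (4 + 9)) = -(1 + 13) = -1*14 = -14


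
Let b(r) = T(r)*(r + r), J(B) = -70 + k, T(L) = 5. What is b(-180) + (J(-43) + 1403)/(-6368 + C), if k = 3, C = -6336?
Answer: -2858567/1588 ≈ -1800.1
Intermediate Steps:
J(B) = -67 (J(B) = -70 + 3 = -67)
b(r) = 10*r (b(r) = 5*(r + r) = 5*(2*r) = 10*r)
b(-180) + (J(-43) + 1403)/(-6368 + C) = 10*(-180) + (-67 + 1403)/(-6368 - 6336) = -1800 + 1336/(-12704) = -1800 + 1336*(-1/12704) = -1800 - 167/1588 = -2858567/1588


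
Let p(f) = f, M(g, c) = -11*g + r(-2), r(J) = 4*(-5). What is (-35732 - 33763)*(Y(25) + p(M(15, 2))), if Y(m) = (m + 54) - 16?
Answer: 8478390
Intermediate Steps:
r(J) = -20
M(g, c) = -20 - 11*g (M(g, c) = -11*g - 20 = -20 - 11*g)
Y(m) = 38 + m (Y(m) = (54 + m) - 16 = 38 + m)
(-35732 - 33763)*(Y(25) + p(M(15, 2))) = (-35732 - 33763)*((38 + 25) + (-20 - 11*15)) = -69495*(63 + (-20 - 165)) = -69495*(63 - 185) = -69495*(-122) = 8478390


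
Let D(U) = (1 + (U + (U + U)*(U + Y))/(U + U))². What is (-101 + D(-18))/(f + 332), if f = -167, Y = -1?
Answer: 821/660 ≈ 1.2439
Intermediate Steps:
D(U) = (1 + (U + 2*U*(-1 + U))/(2*U))² (D(U) = (1 + (U + (U + U)*(U - 1))/(U + U))² = (1 + (U + (2*U)*(-1 + U))/((2*U)))² = (1 + (U + 2*U*(-1 + U))*(1/(2*U)))² = (1 + (U + 2*U*(-1 + U))/(2*U))²)
(-101 + D(-18))/(f + 332) = (-101 + (1 + 2*(-18))²/4)/(-167 + 332) = (-101 + (1 - 36)²/4)/165 = (-101 + (¼)*(-35)²)*(1/165) = (-101 + (¼)*1225)*(1/165) = (-101 + 1225/4)*(1/165) = (821/4)*(1/165) = 821/660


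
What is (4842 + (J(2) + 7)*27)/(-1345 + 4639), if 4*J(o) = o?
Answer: 1121/732 ≈ 1.5314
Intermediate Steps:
J(o) = o/4
(4842 + (J(2) + 7)*27)/(-1345 + 4639) = (4842 + ((¼)*2 + 7)*27)/(-1345 + 4639) = (4842 + (½ + 7)*27)/3294 = (4842 + (15/2)*27)*(1/3294) = (4842 + 405/2)*(1/3294) = (10089/2)*(1/3294) = 1121/732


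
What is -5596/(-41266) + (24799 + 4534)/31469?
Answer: 693278051/649299877 ≈ 1.0677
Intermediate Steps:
-5596/(-41266) + (24799 + 4534)/31469 = -5596*(-1/41266) + 29333*(1/31469) = 2798/20633 + 29333/31469 = 693278051/649299877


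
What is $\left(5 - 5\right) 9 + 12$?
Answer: $12$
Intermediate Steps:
$\left(5 - 5\right) 9 + 12 = 0 \cdot 9 + 12 = 0 + 12 = 12$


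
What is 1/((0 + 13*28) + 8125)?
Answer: 1/8489 ≈ 0.00011780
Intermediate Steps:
1/((0 + 13*28) + 8125) = 1/((0 + 364) + 8125) = 1/(364 + 8125) = 1/8489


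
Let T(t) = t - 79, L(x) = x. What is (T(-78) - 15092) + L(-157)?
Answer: -15406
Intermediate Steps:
T(t) = -79 + t
(T(-78) - 15092) + L(-157) = ((-79 - 78) - 15092) - 157 = (-157 - 15092) - 157 = -15249 - 157 = -15406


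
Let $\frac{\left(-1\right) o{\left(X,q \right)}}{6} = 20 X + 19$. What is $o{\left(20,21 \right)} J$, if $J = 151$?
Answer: $-379614$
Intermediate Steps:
$o{\left(X,q \right)} = -114 - 120 X$ ($o{\left(X,q \right)} = - 6 \left(20 X + 19\right) = - 6 \left(19 + 20 X\right) = -114 - 120 X$)
$o{\left(20,21 \right)} J = \left(-114 - 2400\right) 151 = \left(-2514\right) 151 = -379614$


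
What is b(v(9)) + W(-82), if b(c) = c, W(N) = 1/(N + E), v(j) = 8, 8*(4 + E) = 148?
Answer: 1078/135 ≈ 7.9852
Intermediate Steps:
E = 29/2 (E = -4 + (⅛)*148 = -4 + 37/2 = 29/2 ≈ 14.500)
W(N) = 1/(29/2 + N) (W(N) = 1/(N + 29/2) = 1/(29/2 + N))
b(v(9)) + W(-82) = 8 + 2/(29 + 2*(-82)) = 8 + 2/(29 - 164) = 8 + 2/(-135) = 8 + 2*(-1/135) = 8 - 2/135 = 1078/135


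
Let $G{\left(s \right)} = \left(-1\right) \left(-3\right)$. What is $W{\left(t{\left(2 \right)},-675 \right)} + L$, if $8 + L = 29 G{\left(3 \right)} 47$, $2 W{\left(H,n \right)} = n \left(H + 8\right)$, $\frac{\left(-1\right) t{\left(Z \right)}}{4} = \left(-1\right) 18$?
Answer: $-22919$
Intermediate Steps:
$G{\left(s \right)} = 3$
$t{\left(Z \right)} = 72$ ($t{\left(Z \right)} = - 4 \left(\left(-1\right) 18\right) = \left(-4\right) \left(-18\right) = 72$)
$W{\left(H,n \right)} = \frac{n \left(8 + H\right)}{2}$ ($W{\left(H,n \right)} = \frac{n \left(H + 8\right)}{2} = \frac{n \left(8 + H\right)}{2}$)
$L = 4081$ ($L = -8 + 29 \cdot 3 \cdot 47 = -8 + 87 \cdot 47 = -8 + 4089 = 4081$)
$W{\left(t{\left(2 \right)},-675 \right)} + L = \frac{1}{2} \left(-675\right) \left(8 + 72\right) + 4081 = \frac{1}{2} \left(-675\right) 80 + 4081 = -27000 + 4081 = -22919$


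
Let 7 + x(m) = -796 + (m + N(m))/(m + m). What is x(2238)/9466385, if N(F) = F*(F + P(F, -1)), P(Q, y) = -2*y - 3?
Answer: 316/9466385 ≈ 3.3381e-5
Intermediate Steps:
P(Q, y) = -3 - 2*y
N(F) = F*(-1 + F) (N(F) = F*(F + (-3 - 2*(-1))) = F*(F + (-3 + 2)) = F*(F - 1) = F*(-1 + F))
x(m) = -803 + (m + m*(-1 + m))/(2*m) (x(m) = -7 + (-796 + (m + m*(-1 + m))/(m + m)) = -7 + (-796 + (m + m*(-1 + m))/((2*m))) = -7 + (-796 + (m + m*(-1 + m))*(1/(2*m))) = -7 + (-796 + (m + m*(-1 + m))/(2*m)) = -803 + (m + m*(-1 + m))/(2*m))
x(2238)/9466385 = (-803 + (½)*2238)/9466385 = (-803 + 1119)*(1/9466385) = 316*(1/9466385) = 316/9466385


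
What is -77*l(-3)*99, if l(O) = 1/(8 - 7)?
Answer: -7623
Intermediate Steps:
l(O) = 1 (l(O) = 1/1 = 1)
-77*l(-3)*99 = -77*1*99 = -77*99 = -7623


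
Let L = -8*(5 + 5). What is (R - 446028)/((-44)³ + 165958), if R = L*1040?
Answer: -264614/40387 ≈ -6.5520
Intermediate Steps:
L = -80 (L = -8*10 = -80)
R = -83200 (R = -80*1040 = -83200)
(R - 446028)/((-44)³ + 165958) = (-83200 - 446028)/((-44)³ + 165958) = -529228/(-85184 + 165958) = -529228/80774 = -529228*1/80774 = -264614/40387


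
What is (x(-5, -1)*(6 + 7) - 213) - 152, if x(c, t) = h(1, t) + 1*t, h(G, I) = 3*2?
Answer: -300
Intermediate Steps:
h(G, I) = 6
x(c, t) = 6 + t (x(c, t) = 6 + 1*t = 6 + t)
(x(-5, -1)*(6 + 7) - 213) - 152 = ((6 - 1)*(6 + 7) - 213) - 152 = (5*13 - 213) - 152 = (65 - 213) - 152 = -148 - 152 = -300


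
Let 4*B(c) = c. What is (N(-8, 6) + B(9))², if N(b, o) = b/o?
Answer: 121/144 ≈ 0.84028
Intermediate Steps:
B(c) = c/4
(N(-8, 6) + B(9))² = (-8/6 + (¼)*9)² = (-8*⅙ + 9/4)² = (-4/3 + 9/4)² = (11/12)² = 121/144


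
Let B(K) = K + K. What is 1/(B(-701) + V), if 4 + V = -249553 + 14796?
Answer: -1/236163 ≈ -4.2344e-6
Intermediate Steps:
V = -234761 (V = -4 + (-249553 + 14796) = -4 - 234757 = -234761)
B(K) = 2*K
1/(B(-701) + V) = 1/(2*(-701) - 234761) = 1/(-1402 - 234761) = 1/(-236163) = -1/236163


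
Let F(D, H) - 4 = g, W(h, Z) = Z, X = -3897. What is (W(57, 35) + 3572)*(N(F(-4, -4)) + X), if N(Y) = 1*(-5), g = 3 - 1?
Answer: -14074514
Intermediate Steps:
g = 2
F(D, H) = 6 (F(D, H) = 4 + 2 = 6)
N(Y) = -5
(W(57, 35) + 3572)*(N(F(-4, -4)) + X) = (35 + 3572)*(-5 - 3897) = 3607*(-3902) = -14074514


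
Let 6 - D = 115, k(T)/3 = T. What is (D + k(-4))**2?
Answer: 14641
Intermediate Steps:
k(T) = 3*T
D = -109 (D = 6 - 1*115 = 6 - 115 = -109)
(D + k(-4))**2 = (-109 + 3*(-4))**2 = (-109 - 12)**2 = (-121)**2 = 14641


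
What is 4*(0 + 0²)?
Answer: 0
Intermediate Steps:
4*(0 + 0²) = 4*(0 + 0) = 4*0 = 0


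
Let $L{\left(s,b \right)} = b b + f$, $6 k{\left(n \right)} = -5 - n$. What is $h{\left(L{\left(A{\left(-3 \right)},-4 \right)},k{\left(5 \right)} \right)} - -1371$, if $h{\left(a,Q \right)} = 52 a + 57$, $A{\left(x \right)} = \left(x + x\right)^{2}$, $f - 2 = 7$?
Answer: $2728$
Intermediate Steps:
$f = 9$ ($f = 2 + 7 = 9$)
$k{\left(n \right)} = - \frac{5}{6} - \frac{n}{6}$ ($k{\left(n \right)} = \frac{-5 - n}{6} = - \frac{5}{6} - \frac{n}{6}$)
$A{\left(x \right)} = 4 x^{2}$ ($A{\left(x \right)} = \left(2 x\right)^{2} = 4 x^{2}$)
$L{\left(s,b \right)} = 9 + b^{2}$ ($L{\left(s,b \right)} = b b + 9 = b^{2} + 9 = 9 + b^{2}$)
$h{\left(a,Q \right)} = 57 + 52 a$
$h{\left(L{\left(A{\left(-3 \right)},-4 \right)},k{\left(5 \right)} \right)} - -1371 = \left(57 + 52 \left(9 + \left(-4\right)^{2}\right)\right) - -1371 = \left(57 + 52 \left(9 + 16\right)\right) + 1371 = \left(57 + 52 \cdot 25\right) + 1371 = \left(57 + 1300\right) + 1371 = 1357 + 1371 = 2728$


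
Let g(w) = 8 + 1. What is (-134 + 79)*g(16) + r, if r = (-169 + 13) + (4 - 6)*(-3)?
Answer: -645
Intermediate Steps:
r = -150 (r = -156 - 2*(-3) = -156 + 6 = -150)
g(w) = 9
(-134 + 79)*g(16) + r = (-134 + 79)*9 - 150 = -55*9 - 150 = -495 - 150 = -645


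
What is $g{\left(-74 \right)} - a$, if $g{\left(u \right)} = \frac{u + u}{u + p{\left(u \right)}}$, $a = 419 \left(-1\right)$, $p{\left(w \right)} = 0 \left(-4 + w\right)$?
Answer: $421$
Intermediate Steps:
$p{\left(w \right)} = 0$
$a = -419$
$g{\left(u \right)} = 2$ ($g{\left(u \right)} = \frac{u + u}{u + 0} = \frac{2 u}{u} = 2$)
$g{\left(-74 \right)} - a = 2 - -419 = 2 + 419 = 421$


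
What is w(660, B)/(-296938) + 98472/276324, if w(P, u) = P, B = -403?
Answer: 1210737704/3418795663 ≈ 0.35414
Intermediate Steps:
w(660, B)/(-296938) + 98472/276324 = 660/(-296938) + 98472/276324 = 660*(-1/296938) + 98472*(1/276324) = -330/148469 + 8206/23027 = 1210737704/3418795663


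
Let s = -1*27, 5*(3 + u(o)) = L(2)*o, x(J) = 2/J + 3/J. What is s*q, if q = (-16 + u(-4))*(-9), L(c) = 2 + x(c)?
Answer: -27459/5 ≈ -5491.8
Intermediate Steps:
x(J) = 5/J
L(c) = 2 + 5/c
u(o) = -3 + 9*o/10 (u(o) = -3 + ((2 + 5/2)*o)/5 = -3 + (9*o/2)/5 = -3 + 9*o/10)
s = -27
q = 1017/5 (q = (-16 + (-3 + (9/10)*(-4)))*(-9) = (-16 + (-3 - 18/5))*(-9) = (-16 - 33/5)*(-9) = -113/5*(-9) = 1017/5 ≈ 203.40)
s*q = -27*1017/5 = -27459/5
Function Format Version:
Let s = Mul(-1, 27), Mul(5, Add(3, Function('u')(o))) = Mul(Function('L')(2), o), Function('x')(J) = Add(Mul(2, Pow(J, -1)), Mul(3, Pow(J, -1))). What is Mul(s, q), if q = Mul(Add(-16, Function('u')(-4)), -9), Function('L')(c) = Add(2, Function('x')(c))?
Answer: Rational(-27459, 5) ≈ -5491.8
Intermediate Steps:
Function('x')(J) = Mul(5, Pow(J, -1))
Function('L')(c) = Add(2, Mul(5, Pow(c, -1)))
Function('u')(o) = Add(-3, Mul(Rational(9, 10), o)) (Function('u')(o) = Add(-3, Mul(Rational(1, 5), Mul(Add(2, Mul(5, Pow(2, -1))), o))) = Add(-3, Mul(Rational(1, 5), Mul(Add(2, Mul(5, Rational(1, 2))), o))) = Add(-3, Mul(Rational(1, 5), Mul(Add(2, Rational(5, 2)), o))) = Add(-3, Mul(Rational(1, 5), Mul(Rational(9, 2), o))) = Add(-3, Mul(Rational(9, 10), o)))
s = -27
q = Rational(1017, 5) (q = Mul(Add(-16, Add(-3, Mul(Rational(9, 10), -4))), -9) = Mul(Add(-16, Add(-3, Rational(-18, 5))), -9) = Mul(Add(-16, Rational(-33, 5)), -9) = Mul(Rational(-113, 5), -9) = Rational(1017, 5) ≈ 203.40)
Mul(s, q) = Mul(-27, Rational(1017, 5)) = Rational(-27459, 5)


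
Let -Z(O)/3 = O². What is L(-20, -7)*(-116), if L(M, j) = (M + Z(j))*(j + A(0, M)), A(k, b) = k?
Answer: -135604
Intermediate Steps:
Z(O) = -3*O²
L(M, j) = j*(M - 3*j²) (L(M, j) = (M - 3*j²)*(j + 0) = (M - 3*j²)*j = j*(M - 3*j²))
L(-20, -7)*(-116) = -7*(-20 - 3*(-7)²)*(-116) = -7*(-20 - 3*49)*(-116) = -7*(-20 - 147)*(-116) = -7*(-167)*(-116) = 1169*(-116) = -135604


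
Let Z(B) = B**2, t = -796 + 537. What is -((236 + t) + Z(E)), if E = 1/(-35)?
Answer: 28174/1225 ≈ 22.999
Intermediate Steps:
t = -259
E = -1/35 ≈ -0.028571
-((236 + t) + Z(E)) = -((236 - 259) + (-1/35)**2) = -(-23 + 1/1225) = -1*(-28174/1225) = 28174/1225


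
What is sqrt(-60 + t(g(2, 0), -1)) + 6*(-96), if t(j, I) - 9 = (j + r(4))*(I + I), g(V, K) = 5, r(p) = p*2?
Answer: -576 + I*sqrt(77) ≈ -576.0 + 8.775*I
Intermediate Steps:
r(p) = 2*p
t(j, I) = 9 + 2*I*(8 + j) (t(j, I) = 9 + (j + 2*4)*(I + I) = 9 + (j + 8)*(2*I) = 9 + (8 + j)*(2*I) = 9 + 2*I*(8 + j))
sqrt(-60 + t(g(2, 0), -1)) + 6*(-96) = sqrt(-60 + (9 + 16*(-1) + 2*(-1)*5)) + 6*(-96) = sqrt(-60 + (9 - 16 - 10)) - 576 = sqrt(-60 - 17) - 576 = sqrt(-77) - 576 = I*sqrt(77) - 576 = -576 + I*sqrt(77)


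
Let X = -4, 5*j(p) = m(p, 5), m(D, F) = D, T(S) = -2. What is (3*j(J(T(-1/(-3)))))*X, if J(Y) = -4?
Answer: 48/5 ≈ 9.6000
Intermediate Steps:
j(p) = p/5
(3*j(J(T(-1/(-3)))))*X = (3*((⅕)*(-4)))*(-4) = (3*(-⅘))*(-4) = -12/5*(-4) = 48/5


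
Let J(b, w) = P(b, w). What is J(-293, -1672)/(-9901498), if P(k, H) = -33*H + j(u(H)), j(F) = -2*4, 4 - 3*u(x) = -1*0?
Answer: -27584/4950749 ≈ -0.0055717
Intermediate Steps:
u(x) = 4/3 (u(x) = 4/3 - (-1)*0/3 = 4/3 - ⅓*0 = 4/3 + 0 = 4/3)
j(F) = -8
P(k, H) = -8 - 33*H (P(k, H) = -33*H - 8 = -8 - 33*H)
J(b, w) = -8 - 33*w
J(-293, -1672)/(-9901498) = (-8 - 33*(-1672))/(-9901498) = (-8 + 55176)*(-1/9901498) = 55168*(-1/9901498) = -27584/4950749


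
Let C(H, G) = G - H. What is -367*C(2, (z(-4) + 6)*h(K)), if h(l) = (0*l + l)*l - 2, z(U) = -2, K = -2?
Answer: -2202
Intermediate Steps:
h(l) = -2 + l**2 (h(l) = (0 + l)*l - 2 = l*l - 2 = l**2 - 2 = -2 + l**2)
-367*C(2, (z(-4) + 6)*h(K)) = -367*((-2 + 6)*(-2 + (-2)**2) - 1*2) = -367*(4*(-2 + 4) - 2) = -367*(4*2 - 2) = -367*(8 - 2) = -367*6 = -2202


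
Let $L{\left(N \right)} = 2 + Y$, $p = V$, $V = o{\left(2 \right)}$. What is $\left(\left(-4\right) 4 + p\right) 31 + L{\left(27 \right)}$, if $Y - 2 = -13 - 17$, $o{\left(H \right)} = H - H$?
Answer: $-522$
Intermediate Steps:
$o{\left(H \right)} = 0$
$Y = -28$ ($Y = 2 - 30 = -28$)
$V = 0$
$p = 0$
$L{\left(N \right)} = -26$ ($L{\left(N \right)} = 2 - 28 = -26$)
$\left(\left(-4\right) 4 + p\right) 31 + L{\left(27 \right)} = \left(\left(-4\right) 4 + 0\right) 31 - 26 = \left(-16 + 0\right) 31 - 26 = \left(-16\right) 31 - 26 = -496 - 26 = -522$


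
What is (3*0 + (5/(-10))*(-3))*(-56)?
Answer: -84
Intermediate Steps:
(3*0 + (5/(-10))*(-3))*(-56) = (0 + (5*(-1/10))*(-3))*(-56) = (0 - 1/2*(-3))*(-56) = (0 + 3/2)*(-56) = (3/2)*(-56) = -84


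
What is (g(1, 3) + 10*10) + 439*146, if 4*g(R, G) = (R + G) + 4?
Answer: 64196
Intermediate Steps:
g(R, G) = 1 + G/4 + R/4 (g(R, G) = ((R + G) + 4)/4 = ((G + R) + 4)/4 = (4 + G + R)/4 = 1 + G/4 + R/4)
(g(1, 3) + 10*10) + 439*146 = ((1 + (¼)*3 + (¼)*1) + 10*10) + 439*146 = ((1 + ¾ + ¼) + 100) + 64094 = (2 + 100) + 64094 = 102 + 64094 = 64196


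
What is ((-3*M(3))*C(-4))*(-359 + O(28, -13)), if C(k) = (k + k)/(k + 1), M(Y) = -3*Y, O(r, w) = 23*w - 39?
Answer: -50184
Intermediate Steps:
O(r, w) = -39 + 23*w
C(k) = 2*k/(1 + k) (C(k) = (2*k)/(1 + k) = 2*k/(1 + k))
((-3*M(3))*C(-4))*(-359 + O(28, -13)) = ((-(-9)*3)*(2*(-4)/(1 - 4)))*(-359 + (-39 + 23*(-13))) = ((-3*(-9))*(2*(-4)/(-3)))*(-359 + (-39 - 299)) = (27*(2*(-4)*(-⅓)))*(-359 - 338) = (27*(8/3))*(-697) = 72*(-697) = -50184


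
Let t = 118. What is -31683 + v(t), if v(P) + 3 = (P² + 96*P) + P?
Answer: -6316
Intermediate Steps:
v(P) = -3 + P² + 97*P (v(P) = -3 + ((P² + 96*P) + P) = -3 + (P² + 97*P) = -3 + P² + 97*P)
-31683 + v(t) = -31683 + (-3 + 118² + 97*118) = -31683 + (-3 + 13924 + 11446) = -31683 + 25367 = -6316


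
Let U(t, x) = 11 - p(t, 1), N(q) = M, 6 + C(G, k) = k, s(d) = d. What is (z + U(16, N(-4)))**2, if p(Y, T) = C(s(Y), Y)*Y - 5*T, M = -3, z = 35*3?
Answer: 1521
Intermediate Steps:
z = 105
C(G, k) = -6 + k
N(q) = -3
p(Y, T) = -5*T + Y*(-6 + Y) (p(Y, T) = (-6 + Y)*Y - 5*T = Y*(-6 + Y) - 5*T = -5*T + Y*(-6 + Y))
U(t, x) = 16 - t*(-6 + t) (U(t, x) = 11 - (-5*1 + t*(-6 + t)) = 11 - (-5 + t*(-6 + t)) = 11 + (5 - t*(-6 + t)) = 16 - t*(-6 + t))
(z + U(16, N(-4)))**2 = (105 + (16 - 1*16*(-6 + 16)))**2 = (105 + (16 - 1*16*10))**2 = (105 + (16 - 160))**2 = (105 - 144)**2 = (-39)**2 = 1521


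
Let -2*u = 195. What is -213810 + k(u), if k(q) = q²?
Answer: -817215/4 ≈ -2.0430e+5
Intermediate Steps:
u = -195/2 (u = -½*195 = -195/2 ≈ -97.500)
-213810 + k(u) = -213810 + (-195/2)² = -213810 + 38025/4 = -817215/4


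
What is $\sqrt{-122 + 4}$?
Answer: $i \sqrt{118} \approx 10.863 i$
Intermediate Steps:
$\sqrt{-122 + 4} = \sqrt{-118} = i \sqrt{118}$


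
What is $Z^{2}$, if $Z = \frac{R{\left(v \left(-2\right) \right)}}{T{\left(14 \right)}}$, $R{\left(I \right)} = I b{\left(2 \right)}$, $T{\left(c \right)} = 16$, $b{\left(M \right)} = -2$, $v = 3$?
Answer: $\frac{9}{16} \approx 0.5625$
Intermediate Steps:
$R{\left(I \right)} = - 2 I$ ($R{\left(I \right)} = I \left(-2\right) = - 2 I$)
$Z = \frac{3}{4}$ ($Z = \frac{\left(-2\right) 3 \left(-2\right)}{16} = \left(-2\right) \left(-6\right) \frac{1}{16} = 12 \cdot \frac{1}{16} = \frac{3}{4} \approx 0.75$)
$Z^{2} = \left(\frac{3}{4}\right)^{2} = \frac{9}{16}$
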